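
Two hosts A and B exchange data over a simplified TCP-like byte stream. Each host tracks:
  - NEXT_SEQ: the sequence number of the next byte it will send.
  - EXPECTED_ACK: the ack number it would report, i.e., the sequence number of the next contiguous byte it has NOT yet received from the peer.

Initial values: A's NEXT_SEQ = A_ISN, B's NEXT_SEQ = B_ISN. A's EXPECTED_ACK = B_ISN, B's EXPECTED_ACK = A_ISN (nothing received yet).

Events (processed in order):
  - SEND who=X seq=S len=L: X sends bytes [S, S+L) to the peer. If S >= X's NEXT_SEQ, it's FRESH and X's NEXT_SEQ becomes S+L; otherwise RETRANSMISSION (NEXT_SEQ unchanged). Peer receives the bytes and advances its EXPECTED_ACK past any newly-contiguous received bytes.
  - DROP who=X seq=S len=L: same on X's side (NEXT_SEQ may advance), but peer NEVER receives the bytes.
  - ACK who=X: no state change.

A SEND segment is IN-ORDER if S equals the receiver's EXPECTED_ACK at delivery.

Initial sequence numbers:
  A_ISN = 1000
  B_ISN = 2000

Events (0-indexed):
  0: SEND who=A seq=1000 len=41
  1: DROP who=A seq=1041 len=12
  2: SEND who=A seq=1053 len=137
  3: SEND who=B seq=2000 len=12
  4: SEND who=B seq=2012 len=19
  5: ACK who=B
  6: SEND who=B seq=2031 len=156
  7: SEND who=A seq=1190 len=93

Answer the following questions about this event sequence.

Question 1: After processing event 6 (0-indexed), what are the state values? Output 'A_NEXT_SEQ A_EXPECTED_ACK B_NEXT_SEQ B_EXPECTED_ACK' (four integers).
After event 0: A_seq=1041 A_ack=2000 B_seq=2000 B_ack=1041
After event 1: A_seq=1053 A_ack=2000 B_seq=2000 B_ack=1041
After event 2: A_seq=1190 A_ack=2000 B_seq=2000 B_ack=1041
After event 3: A_seq=1190 A_ack=2012 B_seq=2012 B_ack=1041
After event 4: A_seq=1190 A_ack=2031 B_seq=2031 B_ack=1041
After event 5: A_seq=1190 A_ack=2031 B_seq=2031 B_ack=1041
After event 6: A_seq=1190 A_ack=2187 B_seq=2187 B_ack=1041

1190 2187 2187 1041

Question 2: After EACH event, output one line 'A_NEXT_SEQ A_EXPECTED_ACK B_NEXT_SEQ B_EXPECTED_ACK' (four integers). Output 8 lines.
1041 2000 2000 1041
1053 2000 2000 1041
1190 2000 2000 1041
1190 2012 2012 1041
1190 2031 2031 1041
1190 2031 2031 1041
1190 2187 2187 1041
1283 2187 2187 1041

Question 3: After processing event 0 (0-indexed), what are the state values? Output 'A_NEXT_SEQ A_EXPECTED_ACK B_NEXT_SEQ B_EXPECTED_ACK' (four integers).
After event 0: A_seq=1041 A_ack=2000 B_seq=2000 B_ack=1041

1041 2000 2000 1041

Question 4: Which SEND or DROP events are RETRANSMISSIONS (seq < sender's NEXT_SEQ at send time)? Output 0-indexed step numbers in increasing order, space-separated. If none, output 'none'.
Answer: none

Derivation:
Step 0: SEND seq=1000 -> fresh
Step 1: DROP seq=1041 -> fresh
Step 2: SEND seq=1053 -> fresh
Step 3: SEND seq=2000 -> fresh
Step 4: SEND seq=2012 -> fresh
Step 6: SEND seq=2031 -> fresh
Step 7: SEND seq=1190 -> fresh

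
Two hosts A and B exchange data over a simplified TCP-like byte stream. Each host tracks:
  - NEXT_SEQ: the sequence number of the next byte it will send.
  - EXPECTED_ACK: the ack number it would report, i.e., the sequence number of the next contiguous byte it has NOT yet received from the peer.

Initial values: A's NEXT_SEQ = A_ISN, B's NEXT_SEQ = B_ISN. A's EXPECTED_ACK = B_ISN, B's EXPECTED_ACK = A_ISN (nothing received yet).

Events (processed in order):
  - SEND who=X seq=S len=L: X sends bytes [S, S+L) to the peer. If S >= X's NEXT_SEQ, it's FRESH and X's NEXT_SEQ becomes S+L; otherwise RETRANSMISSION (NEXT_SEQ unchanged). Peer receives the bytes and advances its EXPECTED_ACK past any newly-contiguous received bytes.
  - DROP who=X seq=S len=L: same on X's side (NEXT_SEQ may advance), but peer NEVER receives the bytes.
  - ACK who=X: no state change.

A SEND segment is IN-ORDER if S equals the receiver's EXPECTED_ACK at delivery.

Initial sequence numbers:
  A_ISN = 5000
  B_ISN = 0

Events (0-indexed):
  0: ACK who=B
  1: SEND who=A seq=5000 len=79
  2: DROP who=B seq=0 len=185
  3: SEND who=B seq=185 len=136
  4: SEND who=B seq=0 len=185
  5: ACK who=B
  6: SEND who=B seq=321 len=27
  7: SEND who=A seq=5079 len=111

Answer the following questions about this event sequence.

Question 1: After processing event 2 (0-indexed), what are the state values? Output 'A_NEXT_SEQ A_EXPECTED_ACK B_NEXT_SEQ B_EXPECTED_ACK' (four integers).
After event 0: A_seq=5000 A_ack=0 B_seq=0 B_ack=5000
After event 1: A_seq=5079 A_ack=0 B_seq=0 B_ack=5079
After event 2: A_seq=5079 A_ack=0 B_seq=185 B_ack=5079

5079 0 185 5079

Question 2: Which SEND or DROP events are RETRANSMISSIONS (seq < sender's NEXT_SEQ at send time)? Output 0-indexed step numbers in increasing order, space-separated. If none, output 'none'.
Step 1: SEND seq=5000 -> fresh
Step 2: DROP seq=0 -> fresh
Step 3: SEND seq=185 -> fresh
Step 4: SEND seq=0 -> retransmit
Step 6: SEND seq=321 -> fresh
Step 7: SEND seq=5079 -> fresh

Answer: 4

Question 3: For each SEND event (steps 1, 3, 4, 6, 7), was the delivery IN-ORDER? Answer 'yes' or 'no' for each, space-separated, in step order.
Step 1: SEND seq=5000 -> in-order
Step 3: SEND seq=185 -> out-of-order
Step 4: SEND seq=0 -> in-order
Step 6: SEND seq=321 -> in-order
Step 7: SEND seq=5079 -> in-order

Answer: yes no yes yes yes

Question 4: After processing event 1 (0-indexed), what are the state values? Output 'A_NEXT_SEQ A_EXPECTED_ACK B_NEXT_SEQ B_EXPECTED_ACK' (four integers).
After event 0: A_seq=5000 A_ack=0 B_seq=0 B_ack=5000
After event 1: A_seq=5079 A_ack=0 B_seq=0 B_ack=5079

5079 0 0 5079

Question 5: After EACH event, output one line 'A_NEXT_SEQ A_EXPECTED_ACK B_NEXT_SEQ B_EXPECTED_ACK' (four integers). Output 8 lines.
5000 0 0 5000
5079 0 0 5079
5079 0 185 5079
5079 0 321 5079
5079 321 321 5079
5079 321 321 5079
5079 348 348 5079
5190 348 348 5190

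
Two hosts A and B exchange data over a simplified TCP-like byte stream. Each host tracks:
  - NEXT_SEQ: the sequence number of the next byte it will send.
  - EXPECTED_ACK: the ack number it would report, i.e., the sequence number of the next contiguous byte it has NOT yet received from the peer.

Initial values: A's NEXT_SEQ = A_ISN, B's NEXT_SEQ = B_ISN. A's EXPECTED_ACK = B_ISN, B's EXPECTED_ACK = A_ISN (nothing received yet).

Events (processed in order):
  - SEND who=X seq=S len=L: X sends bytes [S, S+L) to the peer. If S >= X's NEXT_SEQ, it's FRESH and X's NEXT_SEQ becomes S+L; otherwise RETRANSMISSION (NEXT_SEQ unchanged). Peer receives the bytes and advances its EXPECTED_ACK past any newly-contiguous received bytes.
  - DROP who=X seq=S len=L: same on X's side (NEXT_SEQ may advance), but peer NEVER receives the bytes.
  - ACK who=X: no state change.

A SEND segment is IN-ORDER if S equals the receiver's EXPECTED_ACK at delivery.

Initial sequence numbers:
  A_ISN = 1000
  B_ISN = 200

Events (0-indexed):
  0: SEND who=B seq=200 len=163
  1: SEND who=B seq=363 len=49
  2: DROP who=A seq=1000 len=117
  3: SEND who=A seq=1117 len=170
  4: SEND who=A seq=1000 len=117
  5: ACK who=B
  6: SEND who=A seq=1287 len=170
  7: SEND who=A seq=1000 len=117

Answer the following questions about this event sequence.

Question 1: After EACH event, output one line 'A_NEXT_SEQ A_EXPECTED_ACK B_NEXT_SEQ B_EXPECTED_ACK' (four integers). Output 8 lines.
1000 363 363 1000
1000 412 412 1000
1117 412 412 1000
1287 412 412 1000
1287 412 412 1287
1287 412 412 1287
1457 412 412 1457
1457 412 412 1457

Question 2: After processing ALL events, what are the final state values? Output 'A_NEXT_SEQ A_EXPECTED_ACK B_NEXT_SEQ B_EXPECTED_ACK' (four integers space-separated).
Answer: 1457 412 412 1457

Derivation:
After event 0: A_seq=1000 A_ack=363 B_seq=363 B_ack=1000
After event 1: A_seq=1000 A_ack=412 B_seq=412 B_ack=1000
After event 2: A_seq=1117 A_ack=412 B_seq=412 B_ack=1000
After event 3: A_seq=1287 A_ack=412 B_seq=412 B_ack=1000
After event 4: A_seq=1287 A_ack=412 B_seq=412 B_ack=1287
After event 5: A_seq=1287 A_ack=412 B_seq=412 B_ack=1287
After event 6: A_seq=1457 A_ack=412 B_seq=412 B_ack=1457
After event 7: A_seq=1457 A_ack=412 B_seq=412 B_ack=1457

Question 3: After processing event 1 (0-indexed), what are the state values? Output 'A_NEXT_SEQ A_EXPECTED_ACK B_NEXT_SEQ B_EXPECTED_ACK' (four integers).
After event 0: A_seq=1000 A_ack=363 B_seq=363 B_ack=1000
After event 1: A_seq=1000 A_ack=412 B_seq=412 B_ack=1000

1000 412 412 1000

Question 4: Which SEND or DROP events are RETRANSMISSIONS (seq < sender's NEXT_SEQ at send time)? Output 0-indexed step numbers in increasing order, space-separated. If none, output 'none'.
Step 0: SEND seq=200 -> fresh
Step 1: SEND seq=363 -> fresh
Step 2: DROP seq=1000 -> fresh
Step 3: SEND seq=1117 -> fresh
Step 4: SEND seq=1000 -> retransmit
Step 6: SEND seq=1287 -> fresh
Step 7: SEND seq=1000 -> retransmit

Answer: 4 7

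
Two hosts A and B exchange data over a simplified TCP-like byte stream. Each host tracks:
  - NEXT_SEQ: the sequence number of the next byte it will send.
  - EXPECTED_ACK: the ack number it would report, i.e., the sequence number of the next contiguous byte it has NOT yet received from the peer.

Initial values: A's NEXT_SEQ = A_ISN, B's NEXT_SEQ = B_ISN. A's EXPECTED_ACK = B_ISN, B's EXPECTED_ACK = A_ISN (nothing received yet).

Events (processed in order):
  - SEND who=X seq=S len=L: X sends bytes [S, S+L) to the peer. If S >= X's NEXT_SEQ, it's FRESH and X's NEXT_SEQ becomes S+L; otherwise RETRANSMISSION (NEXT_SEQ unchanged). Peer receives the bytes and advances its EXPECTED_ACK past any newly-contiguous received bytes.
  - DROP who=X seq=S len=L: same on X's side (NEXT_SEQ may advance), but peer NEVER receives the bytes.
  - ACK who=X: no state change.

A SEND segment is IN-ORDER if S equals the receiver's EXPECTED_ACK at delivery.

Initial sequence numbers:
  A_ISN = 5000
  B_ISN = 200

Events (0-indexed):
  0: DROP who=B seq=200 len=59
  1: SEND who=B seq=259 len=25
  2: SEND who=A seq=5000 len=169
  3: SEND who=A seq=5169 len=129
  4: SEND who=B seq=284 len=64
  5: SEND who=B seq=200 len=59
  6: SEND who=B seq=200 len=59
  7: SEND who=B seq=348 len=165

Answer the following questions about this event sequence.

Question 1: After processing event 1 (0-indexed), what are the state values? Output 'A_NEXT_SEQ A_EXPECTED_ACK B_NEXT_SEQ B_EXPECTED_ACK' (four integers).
After event 0: A_seq=5000 A_ack=200 B_seq=259 B_ack=5000
After event 1: A_seq=5000 A_ack=200 B_seq=284 B_ack=5000

5000 200 284 5000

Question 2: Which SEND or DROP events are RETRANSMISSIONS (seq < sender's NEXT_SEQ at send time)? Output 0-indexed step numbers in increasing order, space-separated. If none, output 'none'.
Step 0: DROP seq=200 -> fresh
Step 1: SEND seq=259 -> fresh
Step 2: SEND seq=5000 -> fresh
Step 3: SEND seq=5169 -> fresh
Step 4: SEND seq=284 -> fresh
Step 5: SEND seq=200 -> retransmit
Step 6: SEND seq=200 -> retransmit
Step 7: SEND seq=348 -> fresh

Answer: 5 6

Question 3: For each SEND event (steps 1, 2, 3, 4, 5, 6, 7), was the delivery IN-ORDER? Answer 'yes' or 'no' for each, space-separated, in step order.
Answer: no yes yes no yes no yes

Derivation:
Step 1: SEND seq=259 -> out-of-order
Step 2: SEND seq=5000 -> in-order
Step 3: SEND seq=5169 -> in-order
Step 4: SEND seq=284 -> out-of-order
Step 5: SEND seq=200 -> in-order
Step 6: SEND seq=200 -> out-of-order
Step 7: SEND seq=348 -> in-order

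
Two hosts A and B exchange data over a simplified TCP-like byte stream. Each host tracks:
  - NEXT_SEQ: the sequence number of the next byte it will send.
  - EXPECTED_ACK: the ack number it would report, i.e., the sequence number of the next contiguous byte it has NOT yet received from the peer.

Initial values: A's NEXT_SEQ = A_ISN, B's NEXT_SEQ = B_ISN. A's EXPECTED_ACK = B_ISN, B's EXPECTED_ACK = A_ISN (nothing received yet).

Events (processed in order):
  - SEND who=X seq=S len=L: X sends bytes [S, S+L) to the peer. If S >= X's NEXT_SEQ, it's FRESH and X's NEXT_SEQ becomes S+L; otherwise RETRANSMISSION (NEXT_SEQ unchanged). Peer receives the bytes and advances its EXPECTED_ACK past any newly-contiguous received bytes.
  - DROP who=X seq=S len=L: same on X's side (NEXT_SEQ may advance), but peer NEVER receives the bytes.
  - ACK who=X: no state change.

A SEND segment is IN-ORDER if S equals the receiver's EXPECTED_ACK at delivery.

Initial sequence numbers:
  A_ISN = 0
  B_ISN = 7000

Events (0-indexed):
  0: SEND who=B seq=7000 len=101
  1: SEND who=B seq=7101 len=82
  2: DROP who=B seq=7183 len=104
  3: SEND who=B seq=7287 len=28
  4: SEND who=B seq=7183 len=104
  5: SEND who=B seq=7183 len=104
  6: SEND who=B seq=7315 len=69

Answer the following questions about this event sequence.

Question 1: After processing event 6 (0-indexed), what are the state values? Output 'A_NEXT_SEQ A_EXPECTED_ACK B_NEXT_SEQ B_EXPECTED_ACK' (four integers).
After event 0: A_seq=0 A_ack=7101 B_seq=7101 B_ack=0
After event 1: A_seq=0 A_ack=7183 B_seq=7183 B_ack=0
After event 2: A_seq=0 A_ack=7183 B_seq=7287 B_ack=0
After event 3: A_seq=0 A_ack=7183 B_seq=7315 B_ack=0
After event 4: A_seq=0 A_ack=7315 B_seq=7315 B_ack=0
After event 5: A_seq=0 A_ack=7315 B_seq=7315 B_ack=0
After event 6: A_seq=0 A_ack=7384 B_seq=7384 B_ack=0

0 7384 7384 0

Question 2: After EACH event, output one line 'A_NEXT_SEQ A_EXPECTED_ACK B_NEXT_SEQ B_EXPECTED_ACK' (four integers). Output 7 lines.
0 7101 7101 0
0 7183 7183 0
0 7183 7287 0
0 7183 7315 0
0 7315 7315 0
0 7315 7315 0
0 7384 7384 0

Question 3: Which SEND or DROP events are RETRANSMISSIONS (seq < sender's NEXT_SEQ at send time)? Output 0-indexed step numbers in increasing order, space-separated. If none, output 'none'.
Step 0: SEND seq=7000 -> fresh
Step 1: SEND seq=7101 -> fresh
Step 2: DROP seq=7183 -> fresh
Step 3: SEND seq=7287 -> fresh
Step 4: SEND seq=7183 -> retransmit
Step 5: SEND seq=7183 -> retransmit
Step 6: SEND seq=7315 -> fresh

Answer: 4 5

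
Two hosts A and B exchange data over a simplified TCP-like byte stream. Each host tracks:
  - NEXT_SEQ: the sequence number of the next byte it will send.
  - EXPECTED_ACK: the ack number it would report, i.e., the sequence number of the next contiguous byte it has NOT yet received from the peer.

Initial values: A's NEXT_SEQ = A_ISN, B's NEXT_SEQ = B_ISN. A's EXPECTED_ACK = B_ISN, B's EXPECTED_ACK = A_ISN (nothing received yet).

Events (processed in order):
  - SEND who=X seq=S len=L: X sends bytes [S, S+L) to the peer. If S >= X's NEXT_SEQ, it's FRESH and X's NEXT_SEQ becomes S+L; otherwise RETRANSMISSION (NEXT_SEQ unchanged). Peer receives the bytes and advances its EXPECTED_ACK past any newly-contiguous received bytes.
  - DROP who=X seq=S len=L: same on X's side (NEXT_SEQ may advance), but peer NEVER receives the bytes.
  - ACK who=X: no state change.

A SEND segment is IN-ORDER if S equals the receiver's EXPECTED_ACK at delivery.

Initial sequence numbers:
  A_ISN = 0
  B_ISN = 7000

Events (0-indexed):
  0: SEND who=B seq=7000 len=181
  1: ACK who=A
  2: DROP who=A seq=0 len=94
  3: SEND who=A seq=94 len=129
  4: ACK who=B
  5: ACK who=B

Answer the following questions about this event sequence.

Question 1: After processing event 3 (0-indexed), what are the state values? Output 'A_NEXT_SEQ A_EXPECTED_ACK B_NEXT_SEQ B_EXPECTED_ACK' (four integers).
After event 0: A_seq=0 A_ack=7181 B_seq=7181 B_ack=0
After event 1: A_seq=0 A_ack=7181 B_seq=7181 B_ack=0
After event 2: A_seq=94 A_ack=7181 B_seq=7181 B_ack=0
After event 3: A_seq=223 A_ack=7181 B_seq=7181 B_ack=0

223 7181 7181 0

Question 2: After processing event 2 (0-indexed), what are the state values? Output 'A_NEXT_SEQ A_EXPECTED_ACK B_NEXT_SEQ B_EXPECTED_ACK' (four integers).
After event 0: A_seq=0 A_ack=7181 B_seq=7181 B_ack=0
After event 1: A_seq=0 A_ack=7181 B_seq=7181 B_ack=0
After event 2: A_seq=94 A_ack=7181 B_seq=7181 B_ack=0

94 7181 7181 0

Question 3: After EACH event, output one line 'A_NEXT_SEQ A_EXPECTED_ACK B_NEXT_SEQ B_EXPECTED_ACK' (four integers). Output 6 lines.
0 7181 7181 0
0 7181 7181 0
94 7181 7181 0
223 7181 7181 0
223 7181 7181 0
223 7181 7181 0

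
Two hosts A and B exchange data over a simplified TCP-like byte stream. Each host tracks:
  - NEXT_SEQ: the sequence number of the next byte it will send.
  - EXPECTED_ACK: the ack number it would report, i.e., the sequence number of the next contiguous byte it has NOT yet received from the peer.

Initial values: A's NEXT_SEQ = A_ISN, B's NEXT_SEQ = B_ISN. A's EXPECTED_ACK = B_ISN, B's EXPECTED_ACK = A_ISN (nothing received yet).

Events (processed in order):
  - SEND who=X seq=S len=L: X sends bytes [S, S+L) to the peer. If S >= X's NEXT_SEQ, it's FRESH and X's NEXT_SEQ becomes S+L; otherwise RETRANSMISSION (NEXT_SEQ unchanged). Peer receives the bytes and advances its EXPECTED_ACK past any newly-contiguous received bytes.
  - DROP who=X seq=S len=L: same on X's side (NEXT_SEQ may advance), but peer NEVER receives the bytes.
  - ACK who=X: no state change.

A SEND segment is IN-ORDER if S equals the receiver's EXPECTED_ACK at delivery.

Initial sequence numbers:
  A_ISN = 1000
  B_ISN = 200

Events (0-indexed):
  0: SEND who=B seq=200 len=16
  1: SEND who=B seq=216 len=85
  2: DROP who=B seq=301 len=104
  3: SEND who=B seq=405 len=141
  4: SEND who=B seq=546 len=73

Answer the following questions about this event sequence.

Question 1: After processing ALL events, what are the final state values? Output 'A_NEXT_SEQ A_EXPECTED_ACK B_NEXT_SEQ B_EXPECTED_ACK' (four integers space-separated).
Answer: 1000 301 619 1000

Derivation:
After event 0: A_seq=1000 A_ack=216 B_seq=216 B_ack=1000
After event 1: A_seq=1000 A_ack=301 B_seq=301 B_ack=1000
After event 2: A_seq=1000 A_ack=301 B_seq=405 B_ack=1000
After event 3: A_seq=1000 A_ack=301 B_seq=546 B_ack=1000
After event 4: A_seq=1000 A_ack=301 B_seq=619 B_ack=1000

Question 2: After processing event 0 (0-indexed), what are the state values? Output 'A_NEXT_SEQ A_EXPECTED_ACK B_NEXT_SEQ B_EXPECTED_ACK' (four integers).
After event 0: A_seq=1000 A_ack=216 B_seq=216 B_ack=1000

1000 216 216 1000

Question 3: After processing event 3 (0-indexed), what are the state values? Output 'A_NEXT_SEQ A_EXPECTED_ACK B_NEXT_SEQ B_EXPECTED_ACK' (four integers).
After event 0: A_seq=1000 A_ack=216 B_seq=216 B_ack=1000
After event 1: A_seq=1000 A_ack=301 B_seq=301 B_ack=1000
After event 2: A_seq=1000 A_ack=301 B_seq=405 B_ack=1000
After event 3: A_seq=1000 A_ack=301 B_seq=546 B_ack=1000

1000 301 546 1000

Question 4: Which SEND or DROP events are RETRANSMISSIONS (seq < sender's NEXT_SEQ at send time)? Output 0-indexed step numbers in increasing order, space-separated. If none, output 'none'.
Answer: none

Derivation:
Step 0: SEND seq=200 -> fresh
Step 1: SEND seq=216 -> fresh
Step 2: DROP seq=301 -> fresh
Step 3: SEND seq=405 -> fresh
Step 4: SEND seq=546 -> fresh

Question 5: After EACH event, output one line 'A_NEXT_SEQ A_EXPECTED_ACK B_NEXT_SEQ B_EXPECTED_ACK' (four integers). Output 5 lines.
1000 216 216 1000
1000 301 301 1000
1000 301 405 1000
1000 301 546 1000
1000 301 619 1000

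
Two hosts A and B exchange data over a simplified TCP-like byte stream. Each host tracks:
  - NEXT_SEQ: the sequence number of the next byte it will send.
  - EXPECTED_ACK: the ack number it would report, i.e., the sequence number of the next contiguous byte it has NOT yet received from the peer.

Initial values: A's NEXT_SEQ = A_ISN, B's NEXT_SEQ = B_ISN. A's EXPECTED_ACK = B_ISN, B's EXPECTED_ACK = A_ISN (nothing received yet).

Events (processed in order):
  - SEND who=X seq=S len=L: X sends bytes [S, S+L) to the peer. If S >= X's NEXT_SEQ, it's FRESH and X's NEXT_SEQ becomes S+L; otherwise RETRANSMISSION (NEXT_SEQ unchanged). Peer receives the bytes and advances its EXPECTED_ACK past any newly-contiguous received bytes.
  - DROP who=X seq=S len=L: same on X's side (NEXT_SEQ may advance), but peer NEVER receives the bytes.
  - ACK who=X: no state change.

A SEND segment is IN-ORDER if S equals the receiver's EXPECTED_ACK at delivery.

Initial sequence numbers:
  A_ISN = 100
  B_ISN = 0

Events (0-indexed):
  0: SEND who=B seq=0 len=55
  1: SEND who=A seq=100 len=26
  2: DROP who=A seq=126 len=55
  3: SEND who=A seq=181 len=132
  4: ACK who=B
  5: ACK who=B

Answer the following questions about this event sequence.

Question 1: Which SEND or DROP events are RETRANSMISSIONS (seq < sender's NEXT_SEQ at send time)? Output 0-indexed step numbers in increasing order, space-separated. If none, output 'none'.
Answer: none

Derivation:
Step 0: SEND seq=0 -> fresh
Step 1: SEND seq=100 -> fresh
Step 2: DROP seq=126 -> fresh
Step 3: SEND seq=181 -> fresh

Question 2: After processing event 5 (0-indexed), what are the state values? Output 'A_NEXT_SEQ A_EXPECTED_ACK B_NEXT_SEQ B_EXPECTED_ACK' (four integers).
After event 0: A_seq=100 A_ack=55 B_seq=55 B_ack=100
After event 1: A_seq=126 A_ack=55 B_seq=55 B_ack=126
After event 2: A_seq=181 A_ack=55 B_seq=55 B_ack=126
After event 3: A_seq=313 A_ack=55 B_seq=55 B_ack=126
After event 4: A_seq=313 A_ack=55 B_seq=55 B_ack=126
After event 5: A_seq=313 A_ack=55 B_seq=55 B_ack=126

313 55 55 126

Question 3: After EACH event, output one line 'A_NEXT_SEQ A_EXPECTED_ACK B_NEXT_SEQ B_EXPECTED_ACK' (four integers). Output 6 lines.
100 55 55 100
126 55 55 126
181 55 55 126
313 55 55 126
313 55 55 126
313 55 55 126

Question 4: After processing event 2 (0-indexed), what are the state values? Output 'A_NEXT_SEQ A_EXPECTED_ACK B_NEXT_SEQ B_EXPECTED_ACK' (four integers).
After event 0: A_seq=100 A_ack=55 B_seq=55 B_ack=100
After event 1: A_seq=126 A_ack=55 B_seq=55 B_ack=126
After event 2: A_seq=181 A_ack=55 B_seq=55 B_ack=126

181 55 55 126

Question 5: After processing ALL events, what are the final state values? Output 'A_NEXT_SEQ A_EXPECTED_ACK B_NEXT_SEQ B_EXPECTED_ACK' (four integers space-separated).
After event 0: A_seq=100 A_ack=55 B_seq=55 B_ack=100
After event 1: A_seq=126 A_ack=55 B_seq=55 B_ack=126
After event 2: A_seq=181 A_ack=55 B_seq=55 B_ack=126
After event 3: A_seq=313 A_ack=55 B_seq=55 B_ack=126
After event 4: A_seq=313 A_ack=55 B_seq=55 B_ack=126
After event 5: A_seq=313 A_ack=55 B_seq=55 B_ack=126

Answer: 313 55 55 126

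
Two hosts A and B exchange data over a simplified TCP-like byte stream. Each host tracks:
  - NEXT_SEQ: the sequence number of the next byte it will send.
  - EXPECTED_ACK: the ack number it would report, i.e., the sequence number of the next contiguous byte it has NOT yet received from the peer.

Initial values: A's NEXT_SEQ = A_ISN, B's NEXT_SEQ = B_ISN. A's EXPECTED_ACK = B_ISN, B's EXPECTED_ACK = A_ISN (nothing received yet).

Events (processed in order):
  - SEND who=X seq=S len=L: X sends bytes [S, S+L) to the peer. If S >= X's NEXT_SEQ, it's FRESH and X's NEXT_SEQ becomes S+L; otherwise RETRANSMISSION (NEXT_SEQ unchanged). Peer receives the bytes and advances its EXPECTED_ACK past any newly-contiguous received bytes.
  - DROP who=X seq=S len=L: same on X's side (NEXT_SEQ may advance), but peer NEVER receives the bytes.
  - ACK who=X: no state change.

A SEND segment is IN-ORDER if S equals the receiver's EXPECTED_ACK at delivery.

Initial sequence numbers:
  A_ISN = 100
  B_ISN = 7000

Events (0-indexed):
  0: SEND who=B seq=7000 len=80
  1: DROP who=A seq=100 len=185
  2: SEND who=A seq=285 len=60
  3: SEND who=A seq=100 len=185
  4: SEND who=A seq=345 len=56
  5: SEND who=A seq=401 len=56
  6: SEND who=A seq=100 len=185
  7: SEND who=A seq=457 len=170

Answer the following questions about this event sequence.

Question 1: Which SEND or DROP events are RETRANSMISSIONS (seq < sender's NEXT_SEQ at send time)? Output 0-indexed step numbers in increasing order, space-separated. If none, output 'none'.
Step 0: SEND seq=7000 -> fresh
Step 1: DROP seq=100 -> fresh
Step 2: SEND seq=285 -> fresh
Step 3: SEND seq=100 -> retransmit
Step 4: SEND seq=345 -> fresh
Step 5: SEND seq=401 -> fresh
Step 6: SEND seq=100 -> retransmit
Step 7: SEND seq=457 -> fresh

Answer: 3 6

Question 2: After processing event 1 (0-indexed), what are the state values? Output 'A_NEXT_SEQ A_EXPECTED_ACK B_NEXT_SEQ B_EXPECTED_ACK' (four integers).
After event 0: A_seq=100 A_ack=7080 B_seq=7080 B_ack=100
After event 1: A_seq=285 A_ack=7080 B_seq=7080 B_ack=100

285 7080 7080 100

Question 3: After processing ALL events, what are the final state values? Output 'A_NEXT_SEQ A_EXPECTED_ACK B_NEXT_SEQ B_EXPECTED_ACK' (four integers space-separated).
Answer: 627 7080 7080 627

Derivation:
After event 0: A_seq=100 A_ack=7080 B_seq=7080 B_ack=100
After event 1: A_seq=285 A_ack=7080 B_seq=7080 B_ack=100
After event 2: A_seq=345 A_ack=7080 B_seq=7080 B_ack=100
After event 3: A_seq=345 A_ack=7080 B_seq=7080 B_ack=345
After event 4: A_seq=401 A_ack=7080 B_seq=7080 B_ack=401
After event 5: A_seq=457 A_ack=7080 B_seq=7080 B_ack=457
After event 6: A_seq=457 A_ack=7080 B_seq=7080 B_ack=457
After event 7: A_seq=627 A_ack=7080 B_seq=7080 B_ack=627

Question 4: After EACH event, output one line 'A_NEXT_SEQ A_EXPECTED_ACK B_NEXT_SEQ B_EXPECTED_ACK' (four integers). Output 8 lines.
100 7080 7080 100
285 7080 7080 100
345 7080 7080 100
345 7080 7080 345
401 7080 7080 401
457 7080 7080 457
457 7080 7080 457
627 7080 7080 627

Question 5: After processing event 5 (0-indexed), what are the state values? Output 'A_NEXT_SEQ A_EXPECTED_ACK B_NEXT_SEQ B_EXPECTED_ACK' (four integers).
After event 0: A_seq=100 A_ack=7080 B_seq=7080 B_ack=100
After event 1: A_seq=285 A_ack=7080 B_seq=7080 B_ack=100
After event 2: A_seq=345 A_ack=7080 B_seq=7080 B_ack=100
After event 3: A_seq=345 A_ack=7080 B_seq=7080 B_ack=345
After event 4: A_seq=401 A_ack=7080 B_seq=7080 B_ack=401
After event 5: A_seq=457 A_ack=7080 B_seq=7080 B_ack=457

457 7080 7080 457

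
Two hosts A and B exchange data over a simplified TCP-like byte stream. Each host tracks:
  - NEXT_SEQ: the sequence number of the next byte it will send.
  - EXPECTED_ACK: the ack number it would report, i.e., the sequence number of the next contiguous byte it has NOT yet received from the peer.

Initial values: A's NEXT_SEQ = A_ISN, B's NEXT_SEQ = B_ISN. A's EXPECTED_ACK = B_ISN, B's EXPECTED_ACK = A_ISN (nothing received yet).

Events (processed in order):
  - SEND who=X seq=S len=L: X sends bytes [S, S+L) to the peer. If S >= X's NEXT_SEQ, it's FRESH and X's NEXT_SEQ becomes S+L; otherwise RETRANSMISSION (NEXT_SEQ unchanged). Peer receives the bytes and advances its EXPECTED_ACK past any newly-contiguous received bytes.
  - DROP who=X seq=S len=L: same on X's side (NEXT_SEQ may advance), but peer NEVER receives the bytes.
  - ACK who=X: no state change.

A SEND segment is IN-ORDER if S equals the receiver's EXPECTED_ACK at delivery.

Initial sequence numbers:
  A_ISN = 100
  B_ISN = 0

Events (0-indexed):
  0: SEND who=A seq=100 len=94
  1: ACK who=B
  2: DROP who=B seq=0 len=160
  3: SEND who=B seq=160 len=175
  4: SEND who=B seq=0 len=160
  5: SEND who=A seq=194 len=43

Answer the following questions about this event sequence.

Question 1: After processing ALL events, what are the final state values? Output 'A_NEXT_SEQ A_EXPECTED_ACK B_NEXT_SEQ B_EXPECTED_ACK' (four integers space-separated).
After event 0: A_seq=194 A_ack=0 B_seq=0 B_ack=194
After event 1: A_seq=194 A_ack=0 B_seq=0 B_ack=194
After event 2: A_seq=194 A_ack=0 B_seq=160 B_ack=194
After event 3: A_seq=194 A_ack=0 B_seq=335 B_ack=194
After event 4: A_seq=194 A_ack=335 B_seq=335 B_ack=194
After event 5: A_seq=237 A_ack=335 B_seq=335 B_ack=237

Answer: 237 335 335 237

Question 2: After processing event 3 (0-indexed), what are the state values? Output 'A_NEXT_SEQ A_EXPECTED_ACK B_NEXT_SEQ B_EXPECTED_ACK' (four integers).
After event 0: A_seq=194 A_ack=0 B_seq=0 B_ack=194
After event 1: A_seq=194 A_ack=0 B_seq=0 B_ack=194
After event 2: A_seq=194 A_ack=0 B_seq=160 B_ack=194
After event 3: A_seq=194 A_ack=0 B_seq=335 B_ack=194

194 0 335 194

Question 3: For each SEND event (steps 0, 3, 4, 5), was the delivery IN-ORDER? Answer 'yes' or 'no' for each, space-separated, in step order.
Answer: yes no yes yes

Derivation:
Step 0: SEND seq=100 -> in-order
Step 3: SEND seq=160 -> out-of-order
Step 4: SEND seq=0 -> in-order
Step 5: SEND seq=194 -> in-order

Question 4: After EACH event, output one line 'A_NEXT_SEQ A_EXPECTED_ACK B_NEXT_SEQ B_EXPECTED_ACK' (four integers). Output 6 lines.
194 0 0 194
194 0 0 194
194 0 160 194
194 0 335 194
194 335 335 194
237 335 335 237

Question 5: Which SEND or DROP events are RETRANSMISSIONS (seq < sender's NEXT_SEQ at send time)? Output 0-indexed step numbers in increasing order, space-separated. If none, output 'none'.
Answer: 4

Derivation:
Step 0: SEND seq=100 -> fresh
Step 2: DROP seq=0 -> fresh
Step 3: SEND seq=160 -> fresh
Step 4: SEND seq=0 -> retransmit
Step 5: SEND seq=194 -> fresh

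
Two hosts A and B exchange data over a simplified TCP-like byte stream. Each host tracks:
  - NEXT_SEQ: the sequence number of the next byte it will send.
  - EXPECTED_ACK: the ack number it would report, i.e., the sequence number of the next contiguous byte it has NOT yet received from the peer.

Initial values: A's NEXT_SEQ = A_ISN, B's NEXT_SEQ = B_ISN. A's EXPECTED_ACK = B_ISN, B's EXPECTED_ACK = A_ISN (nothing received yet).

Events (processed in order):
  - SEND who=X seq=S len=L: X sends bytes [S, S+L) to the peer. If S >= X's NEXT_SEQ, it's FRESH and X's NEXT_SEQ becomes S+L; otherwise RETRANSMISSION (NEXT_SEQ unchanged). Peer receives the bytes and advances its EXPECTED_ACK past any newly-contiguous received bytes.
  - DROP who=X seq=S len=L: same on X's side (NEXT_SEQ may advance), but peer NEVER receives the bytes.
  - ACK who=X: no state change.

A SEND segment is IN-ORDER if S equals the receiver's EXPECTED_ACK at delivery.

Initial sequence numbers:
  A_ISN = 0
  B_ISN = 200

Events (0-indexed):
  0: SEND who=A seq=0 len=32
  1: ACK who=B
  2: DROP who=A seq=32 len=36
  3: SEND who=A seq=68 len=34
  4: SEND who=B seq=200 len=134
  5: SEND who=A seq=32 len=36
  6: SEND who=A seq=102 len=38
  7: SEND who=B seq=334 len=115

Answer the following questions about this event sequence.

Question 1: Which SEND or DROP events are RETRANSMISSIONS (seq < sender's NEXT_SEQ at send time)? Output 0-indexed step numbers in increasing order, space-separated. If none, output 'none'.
Answer: 5

Derivation:
Step 0: SEND seq=0 -> fresh
Step 2: DROP seq=32 -> fresh
Step 3: SEND seq=68 -> fresh
Step 4: SEND seq=200 -> fresh
Step 5: SEND seq=32 -> retransmit
Step 6: SEND seq=102 -> fresh
Step 7: SEND seq=334 -> fresh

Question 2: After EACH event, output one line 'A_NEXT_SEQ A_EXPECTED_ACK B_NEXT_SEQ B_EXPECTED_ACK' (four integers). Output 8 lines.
32 200 200 32
32 200 200 32
68 200 200 32
102 200 200 32
102 334 334 32
102 334 334 102
140 334 334 140
140 449 449 140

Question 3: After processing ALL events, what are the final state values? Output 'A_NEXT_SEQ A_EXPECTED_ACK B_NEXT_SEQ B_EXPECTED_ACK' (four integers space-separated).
After event 0: A_seq=32 A_ack=200 B_seq=200 B_ack=32
After event 1: A_seq=32 A_ack=200 B_seq=200 B_ack=32
After event 2: A_seq=68 A_ack=200 B_seq=200 B_ack=32
After event 3: A_seq=102 A_ack=200 B_seq=200 B_ack=32
After event 4: A_seq=102 A_ack=334 B_seq=334 B_ack=32
After event 5: A_seq=102 A_ack=334 B_seq=334 B_ack=102
After event 6: A_seq=140 A_ack=334 B_seq=334 B_ack=140
After event 7: A_seq=140 A_ack=449 B_seq=449 B_ack=140

Answer: 140 449 449 140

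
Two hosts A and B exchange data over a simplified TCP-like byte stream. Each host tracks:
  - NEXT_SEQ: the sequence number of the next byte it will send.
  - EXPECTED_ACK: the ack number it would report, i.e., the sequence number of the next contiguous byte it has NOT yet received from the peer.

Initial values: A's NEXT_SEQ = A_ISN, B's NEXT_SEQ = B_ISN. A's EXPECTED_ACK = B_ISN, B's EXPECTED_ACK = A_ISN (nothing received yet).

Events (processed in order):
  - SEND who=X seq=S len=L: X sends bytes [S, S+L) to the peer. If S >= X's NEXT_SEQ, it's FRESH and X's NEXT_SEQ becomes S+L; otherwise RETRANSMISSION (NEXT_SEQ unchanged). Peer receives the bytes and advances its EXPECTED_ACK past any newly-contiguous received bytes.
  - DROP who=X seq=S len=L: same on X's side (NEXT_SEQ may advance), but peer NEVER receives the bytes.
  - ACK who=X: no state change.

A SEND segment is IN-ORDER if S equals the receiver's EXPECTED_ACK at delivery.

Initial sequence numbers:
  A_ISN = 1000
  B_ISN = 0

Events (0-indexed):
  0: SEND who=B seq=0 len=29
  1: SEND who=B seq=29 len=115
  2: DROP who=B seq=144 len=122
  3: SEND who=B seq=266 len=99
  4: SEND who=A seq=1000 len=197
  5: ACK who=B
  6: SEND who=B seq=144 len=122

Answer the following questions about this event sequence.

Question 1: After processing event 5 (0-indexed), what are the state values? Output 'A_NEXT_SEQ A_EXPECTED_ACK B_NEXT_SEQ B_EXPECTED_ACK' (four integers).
After event 0: A_seq=1000 A_ack=29 B_seq=29 B_ack=1000
After event 1: A_seq=1000 A_ack=144 B_seq=144 B_ack=1000
After event 2: A_seq=1000 A_ack=144 B_seq=266 B_ack=1000
After event 3: A_seq=1000 A_ack=144 B_seq=365 B_ack=1000
After event 4: A_seq=1197 A_ack=144 B_seq=365 B_ack=1197
After event 5: A_seq=1197 A_ack=144 B_seq=365 B_ack=1197

1197 144 365 1197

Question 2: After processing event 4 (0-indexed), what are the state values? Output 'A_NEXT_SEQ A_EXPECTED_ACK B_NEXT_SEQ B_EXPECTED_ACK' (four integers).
After event 0: A_seq=1000 A_ack=29 B_seq=29 B_ack=1000
After event 1: A_seq=1000 A_ack=144 B_seq=144 B_ack=1000
After event 2: A_seq=1000 A_ack=144 B_seq=266 B_ack=1000
After event 3: A_seq=1000 A_ack=144 B_seq=365 B_ack=1000
After event 4: A_seq=1197 A_ack=144 B_seq=365 B_ack=1197

1197 144 365 1197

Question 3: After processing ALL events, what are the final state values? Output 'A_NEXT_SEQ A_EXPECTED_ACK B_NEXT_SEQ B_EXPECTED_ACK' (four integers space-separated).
Answer: 1197 365 365 1197

Derivation:
After event 0: A_seq=1000 A_ack=29 B_seq=29 B_ack=1000
After event 1: A_seq=1000 A_ack=144 B_seq=144 B_ack=1000
After event 2: A_seq=1000 A_ack=144 B_seq=266 B_ack=1000
After event 3: A_seq=1000 A_ack=144 B_seq=365 B_ack=1000
After event 4: A_seq=1197 A_ack=144 B_seq=365 B_ack=1197
After event 5: A_seq=1197 A_ack=144 B_seq=365 B_ack=1197
After event 6: A_seq=1197 A_ack=365 B_seq=365 B_ack=1197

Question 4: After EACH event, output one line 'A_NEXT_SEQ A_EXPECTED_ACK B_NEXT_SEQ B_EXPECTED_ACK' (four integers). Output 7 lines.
1000 29 29 1000
1000 144 144 1000
1000 144 266 1000
1000 144 365 1000
1197 144 365 1197
1197 144 365 1197
1197 365 365 1197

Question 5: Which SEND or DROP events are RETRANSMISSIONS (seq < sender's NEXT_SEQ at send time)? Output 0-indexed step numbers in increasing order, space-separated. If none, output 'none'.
Step 0: SEND seq=0 -> fresh
Step 1: SEND seq=29 -> fresh
Step 2: DROP seq=144 -> fresh
Step 3: SEND seq=266 -> fresh
Step 4: SEND seq=1000 -> fresh
Step 6: SEND seq=144 -> retransmit

Answer: 6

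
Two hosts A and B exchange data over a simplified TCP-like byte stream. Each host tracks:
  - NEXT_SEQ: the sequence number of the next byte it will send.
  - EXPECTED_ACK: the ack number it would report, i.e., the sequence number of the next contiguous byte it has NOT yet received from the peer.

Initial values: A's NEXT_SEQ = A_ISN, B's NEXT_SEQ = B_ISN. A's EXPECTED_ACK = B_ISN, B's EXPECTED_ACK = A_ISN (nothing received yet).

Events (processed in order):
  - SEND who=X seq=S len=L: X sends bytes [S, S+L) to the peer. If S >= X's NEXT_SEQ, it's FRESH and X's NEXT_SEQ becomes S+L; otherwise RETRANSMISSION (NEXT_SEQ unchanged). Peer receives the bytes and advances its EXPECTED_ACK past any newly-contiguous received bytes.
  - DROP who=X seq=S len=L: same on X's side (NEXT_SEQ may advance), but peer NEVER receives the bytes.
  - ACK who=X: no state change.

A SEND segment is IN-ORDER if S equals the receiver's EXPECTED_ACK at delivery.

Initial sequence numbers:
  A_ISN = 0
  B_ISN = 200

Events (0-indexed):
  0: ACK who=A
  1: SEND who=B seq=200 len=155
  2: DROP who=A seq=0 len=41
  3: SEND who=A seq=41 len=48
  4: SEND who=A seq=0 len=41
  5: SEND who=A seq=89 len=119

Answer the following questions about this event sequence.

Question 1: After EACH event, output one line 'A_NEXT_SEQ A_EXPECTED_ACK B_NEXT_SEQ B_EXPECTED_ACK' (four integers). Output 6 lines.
0 200 200 0
0 355 355 0
41 355 355 0
89 355 355 0
89 355 355 89
208 355 355 208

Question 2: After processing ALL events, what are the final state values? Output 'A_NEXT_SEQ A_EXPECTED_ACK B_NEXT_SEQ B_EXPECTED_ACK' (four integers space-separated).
Answer: 208 355 355 208

Derivation:
After event 0: A_seq=0 A_ack=200 B_seq=200 B_ack=0
After event 1: A_seq=0 A_ack=355 B_seq=355 B_ack=0
After event 2: A_seq=41 A_ack=355 B_seq=355 B_ack=0
After event 3: A_seq=89 A_ack=355 B_seq=355 B_ack=0
After event 4: A_seq=89 A_ack=355 B_seq=355 B_ack=89
After event 5: A_seq=208 A_ack=355 B_seq=355 B_ack=208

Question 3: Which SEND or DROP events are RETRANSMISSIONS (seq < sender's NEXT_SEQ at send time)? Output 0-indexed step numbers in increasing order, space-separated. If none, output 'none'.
Answer: 4

Derivation:
Step 1: SEND seq=200 -> fresh
Step 2: DROP seq=0 -> fresh
Step 3: SEND seq=41 -> fresh
Step 4: SEND seq=0 -> retransmit
Step 5: SEND seq=89 -> fresh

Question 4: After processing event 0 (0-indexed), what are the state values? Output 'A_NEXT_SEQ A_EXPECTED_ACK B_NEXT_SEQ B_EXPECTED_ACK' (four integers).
After event 0: A_seq=0 A_ack=200 B_seq=200 B_ack=0

0 200 200 0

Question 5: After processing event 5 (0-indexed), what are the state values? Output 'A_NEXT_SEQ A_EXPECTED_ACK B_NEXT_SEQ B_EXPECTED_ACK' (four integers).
After event 0: A_seq=0 A_ack=200 B_seq=200 B_ack=0
After event 1: A_seq=0 A_ack=355 B_seq=355 B_ack=0
After event 2: A_seq=41 A_ack=355 B_seq=355 B_ack=0
After event 3: A_seq=89 A_ack=355 B_seq=355 B_ack=0
After event 4: A_seq=89 A_ack=355 B_seq=355 B_ack=89
After event 5: A_seq=208 A_ack=355 B_seq=355 B_ack=208

208 355 355 208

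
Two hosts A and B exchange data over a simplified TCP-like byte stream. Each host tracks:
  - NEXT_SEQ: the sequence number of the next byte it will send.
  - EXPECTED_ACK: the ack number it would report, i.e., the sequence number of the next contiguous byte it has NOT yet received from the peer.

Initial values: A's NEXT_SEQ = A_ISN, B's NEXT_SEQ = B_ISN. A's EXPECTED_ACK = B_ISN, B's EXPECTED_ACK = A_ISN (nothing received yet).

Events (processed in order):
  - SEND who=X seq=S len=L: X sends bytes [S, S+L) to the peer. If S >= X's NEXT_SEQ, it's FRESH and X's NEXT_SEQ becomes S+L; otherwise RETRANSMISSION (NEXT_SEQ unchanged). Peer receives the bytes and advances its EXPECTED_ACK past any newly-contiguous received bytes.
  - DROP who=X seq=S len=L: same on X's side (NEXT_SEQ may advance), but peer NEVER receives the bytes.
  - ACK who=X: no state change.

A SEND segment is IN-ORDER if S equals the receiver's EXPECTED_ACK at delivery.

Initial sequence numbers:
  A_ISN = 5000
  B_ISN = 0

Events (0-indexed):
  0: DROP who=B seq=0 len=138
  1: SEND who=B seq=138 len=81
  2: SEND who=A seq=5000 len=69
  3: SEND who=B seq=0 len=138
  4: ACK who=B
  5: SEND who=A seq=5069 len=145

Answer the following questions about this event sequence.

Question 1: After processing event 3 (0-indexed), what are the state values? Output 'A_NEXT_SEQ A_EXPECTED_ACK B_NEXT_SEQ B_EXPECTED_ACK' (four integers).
After event 0: A_seq=5000 A_ack=0 B_seq=138 B_ack=5000
After event 1: A_seq=5000 A_ack=0 B_seq=219 B_ack=5000
After event 2: A_seq=5069 A_ack=0 B_seq=219 B_ack=5069
After event 3: A_seq=5069 A_ack=219 B_seq=219 B_ack=5069

5069 219 219 5069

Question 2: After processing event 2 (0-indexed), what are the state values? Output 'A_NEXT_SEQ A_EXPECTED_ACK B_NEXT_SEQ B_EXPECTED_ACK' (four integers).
After event 0: A_seq=5000 A_ack=0 B_seq=138 B_ack=5000
After event 1: A_seq=5000 A_ack=0 B_seq=219 B_ack=5000
After event 2: A_seq=5069 A_ack=0 B_seq=219 B_ack=5069

5069 0 219 5069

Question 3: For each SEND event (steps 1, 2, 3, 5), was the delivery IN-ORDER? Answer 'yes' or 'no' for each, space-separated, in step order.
Answer: no yes yes yes

Derivation:
Step 1: SEND seq=138 -> out-of-order
Step 2: SEND seq=5000 -> in-order
Step 3: SEND seq=0 -> in-order
Step 5: SEND seq=5069 -> in-order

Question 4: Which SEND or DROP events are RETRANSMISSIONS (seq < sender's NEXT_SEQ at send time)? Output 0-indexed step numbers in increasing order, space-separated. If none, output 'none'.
Answer: 3

Derivation:
Step 0: DROP seq=0 -> fresh
Step 1: SEND seq=138 -> fresh
Step 2: SEND seq=5000 -> fresh
Step 3: SEND seq=0 -> retransmit
Step 5: SEND seq=5069 -> fresh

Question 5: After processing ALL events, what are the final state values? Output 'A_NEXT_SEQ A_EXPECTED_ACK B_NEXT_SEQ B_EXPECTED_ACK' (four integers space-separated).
After event 0: A_seq=5000 A_ack=0 B_seq=138 B_ack=5000
After event 1: A_seq=5000 A_ack=0 B_seq=219 B_ack=5000
After event 2: A_seq=5069 A_ack=0 B_seq=219 B_ack=5069
After event 3: A_seq=5069 A_ack=219 B_seq=219 B_ack=5069
After event 4: A_seq=5069 A_ack=219 B_seq=219 B_ack=5069
After event 5: A_seq=5214 A_ack=219 B_seq=219 B_ack=5214

Answer: 5214 219 219 5214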